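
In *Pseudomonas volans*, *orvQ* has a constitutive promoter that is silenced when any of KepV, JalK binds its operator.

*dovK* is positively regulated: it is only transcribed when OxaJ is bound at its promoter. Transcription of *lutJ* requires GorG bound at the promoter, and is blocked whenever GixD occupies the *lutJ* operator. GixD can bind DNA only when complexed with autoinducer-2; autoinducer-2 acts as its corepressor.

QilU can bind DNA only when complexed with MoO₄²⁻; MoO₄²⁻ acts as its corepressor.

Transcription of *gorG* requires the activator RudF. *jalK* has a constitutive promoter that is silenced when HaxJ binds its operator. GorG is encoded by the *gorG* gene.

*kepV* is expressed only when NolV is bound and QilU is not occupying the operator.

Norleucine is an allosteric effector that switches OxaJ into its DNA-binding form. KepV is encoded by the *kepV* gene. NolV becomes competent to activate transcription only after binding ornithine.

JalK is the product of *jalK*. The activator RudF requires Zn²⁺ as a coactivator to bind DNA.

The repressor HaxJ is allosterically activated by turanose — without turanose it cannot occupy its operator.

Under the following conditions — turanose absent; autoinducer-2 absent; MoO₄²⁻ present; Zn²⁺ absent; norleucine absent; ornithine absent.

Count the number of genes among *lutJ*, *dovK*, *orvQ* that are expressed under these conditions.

Zn²⁺ is absent, so RudF is inactive.
Required activator RudF is absent, so *gorG* is not transcribed.
So GorG is not produced.
Autoinducer-2 is absent, so GixD is inactive.
Required activator GorG is absent, so *lutJ* is not transcribed.
→ *lutJ* is OFF.
Norleucine is absent, so OxaJ is inactive.
Required activator OxaJ is absent, so *dovK* is not transcribed.
→ *dovK* is OFF.
Ornithine is absent, so NolV is inactive.
MoO₄²⁻ is present, so QilU is active.
With repressor QilU bound, *kepV* is not transcribed.
So KepV is not produced.
Turanose is absent, so HaxJ is inactive.
With no repressor bound, *jalK* is transcribed.
So JalK is produced and active.
With repressor JalK bound, *orvQ* is not transcribed.
→ *orvQ* is OFF.
0 of the 3 genes are transcribed.

0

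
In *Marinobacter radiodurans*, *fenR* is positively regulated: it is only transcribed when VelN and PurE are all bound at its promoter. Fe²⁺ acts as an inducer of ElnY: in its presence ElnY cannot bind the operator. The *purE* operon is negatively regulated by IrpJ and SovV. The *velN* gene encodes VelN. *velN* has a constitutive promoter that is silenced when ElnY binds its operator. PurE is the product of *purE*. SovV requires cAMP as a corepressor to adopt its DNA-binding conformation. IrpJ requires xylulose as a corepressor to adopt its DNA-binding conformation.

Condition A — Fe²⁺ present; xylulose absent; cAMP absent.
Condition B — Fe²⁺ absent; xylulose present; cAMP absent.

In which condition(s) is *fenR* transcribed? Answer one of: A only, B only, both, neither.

Condition A:
Fe²⁺ is present, so ElnY is inactive.
With no repressor bound, *velN* is transcribed.
So VelN is produced and active.
Xylulose is absent, so IrpJ is inactive.
cAMP is absent, so SovV is inactive.
With no repressor bound, *purE* is transcribed.
So PurE is produced and active.
No repressor is bound and VelN and PurE are active, so *fenR* is transcribed.
→ *fenR* is ON in A.
Condition B:
Fe²⁺ is absent, so ElnY is active.
With repressor ElnY bound, *velN* is not transcribed.
So VelN is not produced.
Xylulose is present, so IrpJ is active.
cAMP is absent, so SovV is inactive.
With repressor IrpJ bound, *purE* is not transcribed.
So PurE is not produced.
Required activator VelN is absent, so *fenR* is not transcribed.
→ *fenR* is OFF in B.

A only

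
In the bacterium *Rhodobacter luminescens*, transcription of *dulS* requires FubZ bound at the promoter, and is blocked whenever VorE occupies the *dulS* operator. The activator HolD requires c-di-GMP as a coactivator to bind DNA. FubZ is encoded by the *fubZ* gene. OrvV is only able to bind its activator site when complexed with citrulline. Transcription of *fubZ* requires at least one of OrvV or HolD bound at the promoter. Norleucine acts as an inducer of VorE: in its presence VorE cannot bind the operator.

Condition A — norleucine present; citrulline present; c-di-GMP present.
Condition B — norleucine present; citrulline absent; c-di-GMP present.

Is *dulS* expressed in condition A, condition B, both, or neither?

both

Condition A:
Norleucine is present, so VorE is inactive.
Citrulline is present, so OrvV is active.
c-di-GMP is present, so HolD is active.
Activator OrvV is present, so *fubZ* is transcribed.
So FubZ is produced and active.
No repressor is bound and FubZ is active, so *dulS* is transcribed.
→ *dulS* is ON in A.
Condition B:
Norleucine is present, so VorE is inactive.
Citrulline is absent, so OrvV is inactive.
c-di-GMP is present, so HolD is active.
Activator HolD is present, so *fubZ* is transcribed.
So FubZ is produced and active.
No repressor is bound and FubZ is active, so *dulS* is transcribed.
→ *dulS* is ON in B.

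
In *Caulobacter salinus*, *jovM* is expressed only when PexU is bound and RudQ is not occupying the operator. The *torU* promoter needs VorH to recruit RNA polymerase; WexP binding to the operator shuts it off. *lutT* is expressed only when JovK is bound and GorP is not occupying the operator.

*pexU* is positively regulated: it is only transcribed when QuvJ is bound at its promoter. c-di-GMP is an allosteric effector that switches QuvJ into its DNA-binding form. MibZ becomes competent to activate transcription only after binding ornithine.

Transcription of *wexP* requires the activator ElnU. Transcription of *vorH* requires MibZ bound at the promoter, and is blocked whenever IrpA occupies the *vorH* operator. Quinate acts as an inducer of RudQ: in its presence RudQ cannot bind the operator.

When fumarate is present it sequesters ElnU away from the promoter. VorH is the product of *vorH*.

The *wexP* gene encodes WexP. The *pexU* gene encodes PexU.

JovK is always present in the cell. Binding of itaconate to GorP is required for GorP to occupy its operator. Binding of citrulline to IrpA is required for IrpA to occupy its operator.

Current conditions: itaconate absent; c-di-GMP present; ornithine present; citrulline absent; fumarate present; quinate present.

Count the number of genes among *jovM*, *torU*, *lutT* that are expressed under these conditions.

3

Quinate is present, so RudQ is inactive.
c-di-GMP is present, so QuvJ is active.
No repressor is bound and QuvJ is active, so *pexU* is transcribed.
So PexU is produced and active.
No repressor is bound and PexU is active, so *jovM* is transcribed.
→ *jovM* is ON.
Citrulline is absent, so IrpA is inactive.
Ornithine is present, so MibZ is active.
No repressor is bound and MibZ is active, so *vorH* is transcribed.
So VorH is produced and active.
Fumarate is present, so ElnU is inactive.
Required activator ElnU is absent, so *wexP* is not transcribed.
So WexP is not produced.
No repressor is bound and VorH is active, so *torU* is transcribed.
→ *torU* is ON.
JovK is produced constitutively and is active.
Itaconate is absent, so GorP is inactive.
No repressor is bound and JovK is active, so *lutT* is transcribed.
→ *lutT* is ON.
3 of the 3 genes are transcribed.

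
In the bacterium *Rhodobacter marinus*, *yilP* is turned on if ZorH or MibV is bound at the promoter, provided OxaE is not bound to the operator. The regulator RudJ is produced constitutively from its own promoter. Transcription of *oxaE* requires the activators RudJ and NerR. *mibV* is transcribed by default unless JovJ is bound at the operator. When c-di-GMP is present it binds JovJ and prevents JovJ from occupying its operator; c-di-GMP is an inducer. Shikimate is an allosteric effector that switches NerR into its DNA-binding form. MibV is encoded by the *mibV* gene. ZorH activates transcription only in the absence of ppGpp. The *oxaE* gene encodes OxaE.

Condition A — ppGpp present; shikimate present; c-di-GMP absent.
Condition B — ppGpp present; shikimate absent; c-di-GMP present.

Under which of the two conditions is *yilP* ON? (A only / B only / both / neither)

Condition A:
ppGpp is present, so ZorH is inactive.
RudJ is produced constitutively and is active.
Shikimate is present, so NerR is active.
No repressor is bound and RudJ and NerR are active, so *oxaE* is transcribed.
So OxaE is produced and active.
c-di-GMP is absent, so JovJ is active.
With repressor JovJ bound, *mibV* is not transcribed.
So MibV is not produced.
With repressor OxaE bound, *yilP* is not transcribed.
→ *yilP* is OFF in A.
Condition B:
ppGpp is present, so ZorH is inactive.
RudJ is produced constitutively and is active.
Shikimate is absent, so NerR is inactive.
Required activator NerR is absent, so *oxaE* is not transcribed.
So OxaE is not produced.
c-di-GMP is present, so JovJ is inactive.
With no repressor bound, *mibV* is transcribed.
So MibV is produced and active.
Activator MibV is present, so *yilP* is transcribed.
→ *yilP* is ON in B.

B only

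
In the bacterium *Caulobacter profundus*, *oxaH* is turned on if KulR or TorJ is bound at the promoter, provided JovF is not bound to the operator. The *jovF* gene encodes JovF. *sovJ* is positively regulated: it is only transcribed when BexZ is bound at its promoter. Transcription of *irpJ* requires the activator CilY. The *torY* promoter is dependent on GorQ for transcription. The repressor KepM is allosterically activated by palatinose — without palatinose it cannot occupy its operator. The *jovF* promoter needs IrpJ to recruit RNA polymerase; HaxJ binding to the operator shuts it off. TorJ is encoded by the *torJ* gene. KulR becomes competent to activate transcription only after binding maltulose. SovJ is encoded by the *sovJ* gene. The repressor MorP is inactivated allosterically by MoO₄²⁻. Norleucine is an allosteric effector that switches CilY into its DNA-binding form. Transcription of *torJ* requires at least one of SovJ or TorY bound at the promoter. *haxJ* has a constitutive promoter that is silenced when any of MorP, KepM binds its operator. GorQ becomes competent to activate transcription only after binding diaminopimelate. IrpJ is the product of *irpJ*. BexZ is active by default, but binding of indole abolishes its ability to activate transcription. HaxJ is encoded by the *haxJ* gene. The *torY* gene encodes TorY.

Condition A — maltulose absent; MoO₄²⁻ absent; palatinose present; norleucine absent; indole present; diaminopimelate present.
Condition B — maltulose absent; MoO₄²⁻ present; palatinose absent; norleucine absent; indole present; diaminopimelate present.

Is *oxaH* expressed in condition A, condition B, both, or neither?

both

Condition A:
Maltulose is absent, so KulR is inactive.
MoO₄²⁻ is absent, so MorP is active.
Palatinose is present, so KepM is active.
With repressor MorP bound, *haxJ* is not transcribed.
So HaxJ is not produced.
Norleucine is absent, so CilY is inactive.
Required activator CilY is absent, so *irpJ* is not transcribed.
So IrpJ is not produced.
Required activator IrpJ is absent, so *jovF* is not transcribed.
So JovF is not produced.
Indole is present, so BexZ is inactive.
Required activator BexZ is absent, so *sovJ* is not transcribed.
So SovJ is not produced.
Diaminopimelate is present, so GorQ is active.
No repressor is bound and GorQ is active, so *torY* is transcribed.
So TorY is produced and active.
Activator TorY is present, so *torJ* is transcribed.
So TorJ is produced and active.
Activator TorJ is present, so *oxaH* is transcribed.
→ *oxaH* is ON in A.
Condition B:
Maltulose is absent, so KulR is inactive.
MoO₄²⁻ is present, so MorP is inactive.
Palatinose is absent, so KepM is inactive.
With no repressor bound, *haxJ* is transcribed.
So HaxJ is produced and active.
Norleucine is absent, so CilY is inactive.
Required activator CilY is absent, so *irpJ* is not transcribed.
So IrpJ is not produced.
With repressor HaxJ bound, *jovF* is not transcribed.
So JovF is not produced.
Indole is present, so BexZ is inactive.
Required activator BexZ is absent, so *sovJ* is not transcribed.
So SovJ is not produced.
Diaminopimelate is present, so GorQ is active.
No repressor is bound and GorQ is active, so *torY* is transcribed.
So TorY is produced and active.
Activator TorY is present, so *torJ* is transcribed.
So TorJ is produced and active.
Activator TorJ is present, so *oxaH* is transcribed.
→ *oxaH* is ON in B.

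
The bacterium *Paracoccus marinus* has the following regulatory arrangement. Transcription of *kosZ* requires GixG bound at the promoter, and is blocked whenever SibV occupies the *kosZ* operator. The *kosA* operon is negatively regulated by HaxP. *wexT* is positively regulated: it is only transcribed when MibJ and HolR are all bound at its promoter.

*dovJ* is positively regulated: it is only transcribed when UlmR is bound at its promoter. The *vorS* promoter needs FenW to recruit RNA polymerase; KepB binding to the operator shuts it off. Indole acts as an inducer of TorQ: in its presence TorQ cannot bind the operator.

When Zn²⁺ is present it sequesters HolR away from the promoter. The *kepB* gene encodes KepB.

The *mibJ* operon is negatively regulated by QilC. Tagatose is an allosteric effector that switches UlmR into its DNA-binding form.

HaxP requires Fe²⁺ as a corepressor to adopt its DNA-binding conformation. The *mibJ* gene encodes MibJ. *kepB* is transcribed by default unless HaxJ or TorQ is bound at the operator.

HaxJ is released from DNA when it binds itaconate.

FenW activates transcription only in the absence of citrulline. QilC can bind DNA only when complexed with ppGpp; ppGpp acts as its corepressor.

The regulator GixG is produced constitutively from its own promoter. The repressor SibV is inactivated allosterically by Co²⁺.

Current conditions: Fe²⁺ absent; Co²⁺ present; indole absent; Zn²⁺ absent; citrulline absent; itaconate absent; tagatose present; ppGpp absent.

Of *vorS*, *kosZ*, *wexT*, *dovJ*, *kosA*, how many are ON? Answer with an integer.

5

Citrulline is absent, so FenW is active.
Itaconate is absent, so HaxJ is active.
Indole is absent, so TorQ is active.
With repressor HaxJ bound, *kepB* is not transcribed.
So KepB is not produced.
No repressor is bound and FenW is active, so *vorS* is transcribed.
→ *vorS* is ON.
GixG is produced constitutively and is active.
Co²⁺ is present, so SibV is inactive.
No repressor is bound and GixG is active, so *kosZ* is transcribed.
→ *kosZ* is ON.
ppGpp is absent, so QilC is inactive.
With no repressor bound, *mibJ* is transcribed.
So MibJ is produced and active.
Zn²⁺ is absent, so HolR is active.
No repressor is bound and MibJ and HolR are active, so *wexT* is transcribed.
→ *wexT* is ON.
Tagatose is present, so UlmR is active.
No repressor is bound and UlmR is active, so *dovJ* is transcribed.
→ *dovJ* is ON.
Fe²⁺ is absent, so HaxP is inactive.
With no repressor bound, *kosA* is transcribed.
→ *kosA* is ON.
5 of the 5 genes are transcribed.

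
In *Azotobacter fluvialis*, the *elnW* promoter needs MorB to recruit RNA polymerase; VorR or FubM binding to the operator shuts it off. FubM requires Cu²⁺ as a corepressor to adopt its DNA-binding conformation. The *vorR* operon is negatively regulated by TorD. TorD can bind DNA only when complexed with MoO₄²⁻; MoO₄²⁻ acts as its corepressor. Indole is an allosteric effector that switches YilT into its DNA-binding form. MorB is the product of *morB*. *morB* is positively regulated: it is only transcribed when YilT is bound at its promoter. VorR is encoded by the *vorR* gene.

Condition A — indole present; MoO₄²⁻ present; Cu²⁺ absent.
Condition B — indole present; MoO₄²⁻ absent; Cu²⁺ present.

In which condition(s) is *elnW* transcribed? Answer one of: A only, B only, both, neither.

A only

Condition A:
Indole is present, so YilT is active.
No repressor is bound and YilT is active, so *morB* is transcribed.
So MorB is produced and active.
MoO₄²⁻ is present, so TorD is active.
With repressor TorD bound, *vorR* is not transcribed.
So VorR is not produced.
Cu²⁺ is absent, so FubM is inactive.
No repressor is bound and MorB is active, so *elnW* is transcribed.
→ *elnW* is ON in A.
Condition B:
Indole is present, so YilT is active.
No repressor is bound and YilT is active, so *morB* is transcribed.
So MorB is produced and active.
MoO₄²⁻ is absent, so TorD is inactive.
With no repressor bound, *vorR* is transcribed.
So VorR is produced and active.
Cu²⁺ is present, so FubM is active.
With repressor VorR bound, *elnW* is not transcribed.
→ *elnW* is OFF in B.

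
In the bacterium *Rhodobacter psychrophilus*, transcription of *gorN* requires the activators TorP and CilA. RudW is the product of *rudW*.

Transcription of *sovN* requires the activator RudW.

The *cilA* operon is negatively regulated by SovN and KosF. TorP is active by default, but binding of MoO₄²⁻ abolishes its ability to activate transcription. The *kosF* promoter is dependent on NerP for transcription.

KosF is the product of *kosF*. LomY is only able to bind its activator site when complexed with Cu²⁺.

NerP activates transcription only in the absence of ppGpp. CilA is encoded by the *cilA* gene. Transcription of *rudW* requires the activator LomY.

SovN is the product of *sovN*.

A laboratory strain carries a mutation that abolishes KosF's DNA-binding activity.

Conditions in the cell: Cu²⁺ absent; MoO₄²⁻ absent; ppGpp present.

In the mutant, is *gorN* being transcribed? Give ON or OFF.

MoO₄²⁻ is absent, so TorP is active.
Cu²⁺ is absent, so LomY is inactive.
Required activator LomY is absent, so *rudW* is not transcribed.
So RudW is not produced.
Required activator RudW is absent, so *sovN* is not transcribed.
So SovN is not produced.
KosF is non-functional in this strain, so it has no effect.
With no repressor bound, *cilA* is transcribed.
So CilA is produced and active.
No repressor is bound and TorP and CilA are active, so *gorN* is transcribed.

ON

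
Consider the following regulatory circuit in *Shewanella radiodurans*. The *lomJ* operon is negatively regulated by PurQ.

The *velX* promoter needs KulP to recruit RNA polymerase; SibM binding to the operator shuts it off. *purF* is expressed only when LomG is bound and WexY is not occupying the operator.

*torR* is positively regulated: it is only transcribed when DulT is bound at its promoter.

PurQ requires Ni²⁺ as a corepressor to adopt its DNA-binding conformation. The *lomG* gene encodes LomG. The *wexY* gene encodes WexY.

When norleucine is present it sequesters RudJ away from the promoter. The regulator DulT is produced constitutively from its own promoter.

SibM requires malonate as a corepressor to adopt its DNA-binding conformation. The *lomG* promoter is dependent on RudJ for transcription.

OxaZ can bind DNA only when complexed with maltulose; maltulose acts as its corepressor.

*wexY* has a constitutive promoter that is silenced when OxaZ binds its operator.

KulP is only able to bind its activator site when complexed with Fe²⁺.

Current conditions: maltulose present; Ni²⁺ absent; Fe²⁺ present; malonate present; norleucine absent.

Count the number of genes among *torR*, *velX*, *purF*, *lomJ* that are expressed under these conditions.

DulT is produced constitutively and is active.
No repressor is bound and DulT is active, so *torR* is transcribed.
→ *torR* is ON.
Fe²⁺ is present, so KulP is active.
Malonate is present, so SibM is active.
With repressor SibM bound, *velX* is not transcribed.
→ *velX* is OFF.
Norleucine is absent, so RudJ is active.
No repressor is bound and RudJ is active, so *lomG* is transcribed.
So LomG is produced and active.
Maltulose is present, so OxaZ is active.
With repressor OxaZ bound, *wexY* is not transcribed.
So WexY is not produced.
No repressor is bound and LomG is active, so *purF* is transcribed.
→ *purF* is ON.
Ni²⁺ is absent, so PurQ is inactive.
With no repressor bound, *lomJ* is transcribed.
→ *lomJ* is ON.
3 of the 4 genes are transcribed.

3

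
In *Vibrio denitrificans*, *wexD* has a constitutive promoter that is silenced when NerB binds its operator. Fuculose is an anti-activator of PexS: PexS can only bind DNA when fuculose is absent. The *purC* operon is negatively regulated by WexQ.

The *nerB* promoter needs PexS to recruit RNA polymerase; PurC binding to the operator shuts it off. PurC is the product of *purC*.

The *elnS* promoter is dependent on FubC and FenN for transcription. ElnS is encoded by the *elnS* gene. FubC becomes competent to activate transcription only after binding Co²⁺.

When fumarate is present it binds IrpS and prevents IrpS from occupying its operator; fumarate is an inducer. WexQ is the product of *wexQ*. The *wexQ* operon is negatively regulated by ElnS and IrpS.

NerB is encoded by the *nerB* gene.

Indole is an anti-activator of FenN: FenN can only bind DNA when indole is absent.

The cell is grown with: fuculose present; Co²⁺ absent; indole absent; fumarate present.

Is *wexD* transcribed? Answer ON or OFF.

ON

Co²⁺ is absent, so FubC is inactive.
Indole is absent, so FenN is active.
Required activator FubC is absent, so *elnS* is not transcribed.
So ElnS is not produced.
Fumarate is present, so IrpS is inactive.
With no repressor bound, *wexQ* is transcribed.
So WexQ is produced and active.
With repressor WexQ bound, *purC* is not transcribed.
So PurC is not produced.
Fuculose is present, so PexS is inactive.
Required activator PexS is absent, so *nerB* is not transcribed.
So NerB is not produced.
With no repressor bound, *wexD* is transcribed.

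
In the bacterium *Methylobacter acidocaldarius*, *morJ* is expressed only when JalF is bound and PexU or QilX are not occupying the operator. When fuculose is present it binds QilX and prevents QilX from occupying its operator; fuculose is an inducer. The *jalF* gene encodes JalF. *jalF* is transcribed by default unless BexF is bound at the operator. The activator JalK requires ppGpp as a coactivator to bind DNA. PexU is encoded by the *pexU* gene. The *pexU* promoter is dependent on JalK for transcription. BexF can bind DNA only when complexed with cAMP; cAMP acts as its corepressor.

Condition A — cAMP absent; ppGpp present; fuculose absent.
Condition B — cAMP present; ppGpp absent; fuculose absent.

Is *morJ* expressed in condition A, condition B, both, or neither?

Condition A:
cAMP is absent, so BexF is inactive.
With no repressor bound, *jalF* is transcribed.
So JalF is produced and active.
ppGpp is present, so JalK is active.
No repressor is bound and JalK is active, so *pexU* is transcribed.
So PexU is produced and active.
Fuculose is absent, so QilX is active.
With repressor PexU bound, *morJ* is not transcribed.
→ *morJ* is OFF in A.
Condition B:
cAMP is present, so BexF is active.
With repressor BexF bound, *jalF* is not transcribed.
So JalF is not produced.
ppGpp is absent, so JalK is inactive.
Required activator JalK is absent, so *pexU* is not transcribed.
So PexU is not produced.
Fuculose is absent, so QilX is active.
With repressor QilX bound, *morJ* is not transcribed.
→ *morJ* is OFF in B.

neither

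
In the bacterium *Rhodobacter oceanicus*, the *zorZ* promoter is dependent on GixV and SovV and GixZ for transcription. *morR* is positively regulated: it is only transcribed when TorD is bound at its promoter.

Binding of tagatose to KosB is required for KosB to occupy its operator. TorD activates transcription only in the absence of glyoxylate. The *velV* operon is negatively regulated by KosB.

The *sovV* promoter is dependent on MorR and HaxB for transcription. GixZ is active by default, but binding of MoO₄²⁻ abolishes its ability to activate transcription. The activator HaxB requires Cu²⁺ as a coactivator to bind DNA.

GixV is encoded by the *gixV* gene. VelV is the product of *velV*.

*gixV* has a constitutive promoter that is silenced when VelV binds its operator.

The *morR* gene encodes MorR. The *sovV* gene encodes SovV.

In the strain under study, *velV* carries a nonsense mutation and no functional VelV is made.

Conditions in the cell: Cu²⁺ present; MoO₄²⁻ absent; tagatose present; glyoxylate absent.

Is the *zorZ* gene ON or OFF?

ON

VelV is non-functional in this strain, so it has no effect.
With no repressor bound, *gixV* is transcribed.
So GixV is produced and active.
Glyoxylate is absent, so TorD is active.
No repressor is bound and TorD is active, so *morR* is transcribed.
So MorR is produced and active.
Cu²⁺ is present, so HaxB is active.
No repressor is bound and MorR and HaxB are active, so *sovV* is transcribed.
So SovV is produced and active.
MoO₄²⁻ is absent, so GixZ is active.
No repressor is bound and GixV and SovV and GixZ are active, so *zorZ* is transcribed.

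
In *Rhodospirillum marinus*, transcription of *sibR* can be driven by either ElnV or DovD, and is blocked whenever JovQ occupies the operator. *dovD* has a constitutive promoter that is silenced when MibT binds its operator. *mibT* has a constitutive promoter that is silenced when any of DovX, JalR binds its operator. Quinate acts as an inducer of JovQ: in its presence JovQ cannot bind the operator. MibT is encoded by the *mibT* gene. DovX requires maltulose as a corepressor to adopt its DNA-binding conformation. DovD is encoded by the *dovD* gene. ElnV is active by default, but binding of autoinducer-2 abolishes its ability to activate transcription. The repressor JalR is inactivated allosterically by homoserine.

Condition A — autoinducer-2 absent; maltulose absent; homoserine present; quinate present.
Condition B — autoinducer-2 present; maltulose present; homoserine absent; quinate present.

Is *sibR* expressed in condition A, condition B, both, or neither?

both

Condition A:
Autoinducer-2 is absent, so ElnV is active.
Maltulose is absent, so DovX is inactive.
Homoserine is present, so JalR is inactive.
With no repressor bound, *mibT* is transcribed.
So MibT is produced and active.
With repressor MibT bound, *dovD* is not transcribed.
So DovD is not produced.
Quinate is present, so JovQ is inactive.
Activator ElnV is present, so *sibR* is transcribed.
→ *sibR* is ON in A.
Condition B:
Autoinducer-2 is present, so ElnV is inactive.
Maltulose is present, so DovX is active.
Homoserine is absent, so JalR is active.
With repressor DovX bound, *mibT* is not transcribed.
So MibT is not produced.
With no repressor bound, *dovD* is transcribed.
So DovD is produced and active.
Quinate is present, so JovQ is inactive.
Activator DovD is present, so *sibR* is transcribed.
→ *sibR* is ON in B.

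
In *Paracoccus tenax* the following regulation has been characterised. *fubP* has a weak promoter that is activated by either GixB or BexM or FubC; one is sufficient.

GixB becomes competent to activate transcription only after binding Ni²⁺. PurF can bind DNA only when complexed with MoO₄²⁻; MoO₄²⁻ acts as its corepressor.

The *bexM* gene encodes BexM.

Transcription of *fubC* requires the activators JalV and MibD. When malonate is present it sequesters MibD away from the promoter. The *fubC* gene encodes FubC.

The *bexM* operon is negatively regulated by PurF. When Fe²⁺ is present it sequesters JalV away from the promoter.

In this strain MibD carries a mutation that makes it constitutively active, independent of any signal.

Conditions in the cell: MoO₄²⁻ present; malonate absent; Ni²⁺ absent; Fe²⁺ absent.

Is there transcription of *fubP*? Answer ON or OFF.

Ni²⁺ is absent, so GixB is inactive.
MoO₄²⁻ is present, so PurF is active.
With repressor PurF bound, *bexM* is not transcribed.
So BexM is not produced.
Fe²⁺ is absent, so JalV is active.
MibD is constitutively active in this strain.
No repressor is bound and JalV and MibD are active, so *fubC* is transcribed.
So FubC is produced and active.
Activator FubC is present, so *fubP* is transcribed.

ON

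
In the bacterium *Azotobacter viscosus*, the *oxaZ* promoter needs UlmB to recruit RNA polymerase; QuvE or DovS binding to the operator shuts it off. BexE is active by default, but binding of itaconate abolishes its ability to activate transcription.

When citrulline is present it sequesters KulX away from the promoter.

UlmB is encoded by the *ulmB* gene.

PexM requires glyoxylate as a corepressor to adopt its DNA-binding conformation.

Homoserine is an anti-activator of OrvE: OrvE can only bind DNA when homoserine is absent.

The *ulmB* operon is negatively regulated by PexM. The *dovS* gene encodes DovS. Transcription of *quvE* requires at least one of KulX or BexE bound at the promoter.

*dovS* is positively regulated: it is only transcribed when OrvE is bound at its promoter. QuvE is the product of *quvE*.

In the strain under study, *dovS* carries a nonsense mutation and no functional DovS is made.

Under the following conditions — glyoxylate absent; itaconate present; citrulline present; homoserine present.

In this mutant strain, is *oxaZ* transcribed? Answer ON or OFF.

Citrulline is present, so KulX is inactive.
Itaconate is present, so BexE is inactive.
No activator is available at the *quvE* promoter, so *quvE* is not transcribed.
So QuvE is not produced.
Glyoxylate is absent, so PexM is inactive.
With no repressor bound, *ulmB* is transcribed.
So UlmB is produced and active.
DovS is non-functional in this strain, so it has no effect.
No repressor is bound and UlmB is active, so *oxaZ* is transcribed.

ON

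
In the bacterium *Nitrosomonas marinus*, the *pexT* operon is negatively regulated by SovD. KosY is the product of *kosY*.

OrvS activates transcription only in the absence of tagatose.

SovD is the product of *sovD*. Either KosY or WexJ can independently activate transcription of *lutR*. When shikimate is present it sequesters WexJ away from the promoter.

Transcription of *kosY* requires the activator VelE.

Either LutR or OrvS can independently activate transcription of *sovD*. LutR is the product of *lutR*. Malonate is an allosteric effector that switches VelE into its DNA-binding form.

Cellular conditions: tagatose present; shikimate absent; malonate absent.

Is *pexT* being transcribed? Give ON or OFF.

OFF

Malonate is absent, so VelE is inactive.
Required activator VelE is absent, so *kosY* is not transcribed.
So KosY is not produced.
Shikimate is absent, so WexJ is active.
Activator WexJ is present, so *lutR* is transcribed.
So LutR is produced and active.
Tagatose is present, so OrvS is inactive.
Activator LutR is present, so *sovD* is transcribed.
So SovD is produced and active.
With repressor SovD bound, *pexT* is not transcribed.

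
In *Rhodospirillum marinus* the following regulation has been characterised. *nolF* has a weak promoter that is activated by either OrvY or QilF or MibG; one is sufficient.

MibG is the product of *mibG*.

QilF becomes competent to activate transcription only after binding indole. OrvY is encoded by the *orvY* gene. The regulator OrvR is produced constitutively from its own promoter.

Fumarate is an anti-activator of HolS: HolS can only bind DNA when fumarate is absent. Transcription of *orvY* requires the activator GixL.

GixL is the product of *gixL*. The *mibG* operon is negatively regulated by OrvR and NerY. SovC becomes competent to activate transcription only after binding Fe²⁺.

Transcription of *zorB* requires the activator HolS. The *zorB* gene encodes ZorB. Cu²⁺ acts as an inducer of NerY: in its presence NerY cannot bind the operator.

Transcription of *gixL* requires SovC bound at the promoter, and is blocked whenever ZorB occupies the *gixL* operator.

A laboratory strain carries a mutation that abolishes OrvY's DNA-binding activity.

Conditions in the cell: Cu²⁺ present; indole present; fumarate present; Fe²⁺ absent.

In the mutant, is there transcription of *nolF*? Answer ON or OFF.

OrvY is non-functional in this strain, so it has no effect.
Indole is present, so QilF is active.
OrvR is produced constitutively and is active.
Cu²⁺ is present, so NerY is inactive.
With repressor OrvR bound, *mibG* is not transcribed.
So MibG is not produced.
Activator QilF is present, so *nolF* is transcribed.

ON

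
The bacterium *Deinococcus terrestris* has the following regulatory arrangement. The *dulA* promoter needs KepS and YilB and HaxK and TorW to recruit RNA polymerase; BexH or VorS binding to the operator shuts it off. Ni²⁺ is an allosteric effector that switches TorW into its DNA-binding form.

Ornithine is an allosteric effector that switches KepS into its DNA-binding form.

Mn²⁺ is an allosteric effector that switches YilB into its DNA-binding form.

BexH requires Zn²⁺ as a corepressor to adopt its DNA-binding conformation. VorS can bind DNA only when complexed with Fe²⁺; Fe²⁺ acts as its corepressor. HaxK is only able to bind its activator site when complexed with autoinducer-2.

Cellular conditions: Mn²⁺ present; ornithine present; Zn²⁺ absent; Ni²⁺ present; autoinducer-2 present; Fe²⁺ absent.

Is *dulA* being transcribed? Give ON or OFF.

Zn²⁺ is absent, so BexH is inactive.
Fe²⁺ is absent, so VorS is inactive.
Ornithine is present, so KepS is active.
Mn²⁺ is present, so YilB is active.
Autoinducer-2 is present, so HaxK is active.
Ni²⁺ is present, so TorW is active.
No repressor is bound and KepS and YilB and HaxK and TorW are active, so *dulA* is transcribed.

ON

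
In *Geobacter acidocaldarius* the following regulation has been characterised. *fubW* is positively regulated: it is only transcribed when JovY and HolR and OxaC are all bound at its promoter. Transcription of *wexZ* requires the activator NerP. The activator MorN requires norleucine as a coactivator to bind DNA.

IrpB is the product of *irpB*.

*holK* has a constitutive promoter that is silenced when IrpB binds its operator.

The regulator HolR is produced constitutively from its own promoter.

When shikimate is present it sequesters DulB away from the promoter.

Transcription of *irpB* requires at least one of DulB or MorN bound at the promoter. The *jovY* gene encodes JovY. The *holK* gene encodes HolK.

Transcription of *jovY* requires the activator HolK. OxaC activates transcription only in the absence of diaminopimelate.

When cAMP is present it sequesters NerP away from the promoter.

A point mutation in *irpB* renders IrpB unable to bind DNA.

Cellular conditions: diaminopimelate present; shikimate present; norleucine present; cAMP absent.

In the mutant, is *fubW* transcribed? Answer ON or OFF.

IrpB is non-functional in this strain, so it has no effect.
With no repressor bound, *holK* is transcribed.
So HolK is produced and active.
No repressor is bound and HolK is active, so *jovY* is transcribed.
So JovY is produced and active.
HolR is produced constitutively and is active.
Diaminopimelate is present, so OxaC is inactive.
Required activator OxaC is absent, so *fubW* is not transcribed.

OFF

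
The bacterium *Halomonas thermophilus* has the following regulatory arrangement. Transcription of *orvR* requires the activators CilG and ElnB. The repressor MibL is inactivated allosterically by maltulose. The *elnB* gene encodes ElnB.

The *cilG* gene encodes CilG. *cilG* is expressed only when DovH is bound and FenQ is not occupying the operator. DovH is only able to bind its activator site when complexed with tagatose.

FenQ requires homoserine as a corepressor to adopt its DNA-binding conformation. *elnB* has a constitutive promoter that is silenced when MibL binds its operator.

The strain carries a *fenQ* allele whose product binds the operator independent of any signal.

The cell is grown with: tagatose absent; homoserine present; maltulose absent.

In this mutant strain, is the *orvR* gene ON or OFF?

FenQ is constitutively active in this strain.
Tagatose is absent, so DovH is inactive.
With repressor FenQ bound, *cilG* is not transcribed.
So CilG is not produced.
Maltulose is absent, so MibL is active.
With repressor MibL bound, *elnB* is not transcribed.
So ElnB is not produced.
Required activator CilG is absent, so *orvR* is not transcribed.

OFF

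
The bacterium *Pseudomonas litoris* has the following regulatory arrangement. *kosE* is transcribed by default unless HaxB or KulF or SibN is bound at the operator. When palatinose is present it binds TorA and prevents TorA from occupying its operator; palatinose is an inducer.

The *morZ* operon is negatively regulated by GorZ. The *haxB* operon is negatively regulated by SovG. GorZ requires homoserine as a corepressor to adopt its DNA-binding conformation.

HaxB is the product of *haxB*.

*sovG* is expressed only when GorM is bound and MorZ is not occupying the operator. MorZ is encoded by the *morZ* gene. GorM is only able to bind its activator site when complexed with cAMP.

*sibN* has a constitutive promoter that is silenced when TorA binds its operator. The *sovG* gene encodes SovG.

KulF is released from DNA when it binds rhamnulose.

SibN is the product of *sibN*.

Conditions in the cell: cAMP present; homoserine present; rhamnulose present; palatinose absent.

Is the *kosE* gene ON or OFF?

cAMP is present, so GorM is active.
Homoserine is present, so GorZ is active.
With repressor GorZ bound, *morZ* is not transcribed.
So MorZ is not produced.
No repressor is bound and GorM is active, so *sovG* is transcribed.
So SovG is produced and active.
With repressor SovG bound, *haxB* is not transcribed.
So HaxB is not produced.
Rhamnulose is present, so KulF is inactive.
Palatinose is absent, so TorA is active.
With repressor TorA bound, *sibN* is not transcribed.
So SibN is not produced.
With no repressor bound, *kosE* is transcribed.

ON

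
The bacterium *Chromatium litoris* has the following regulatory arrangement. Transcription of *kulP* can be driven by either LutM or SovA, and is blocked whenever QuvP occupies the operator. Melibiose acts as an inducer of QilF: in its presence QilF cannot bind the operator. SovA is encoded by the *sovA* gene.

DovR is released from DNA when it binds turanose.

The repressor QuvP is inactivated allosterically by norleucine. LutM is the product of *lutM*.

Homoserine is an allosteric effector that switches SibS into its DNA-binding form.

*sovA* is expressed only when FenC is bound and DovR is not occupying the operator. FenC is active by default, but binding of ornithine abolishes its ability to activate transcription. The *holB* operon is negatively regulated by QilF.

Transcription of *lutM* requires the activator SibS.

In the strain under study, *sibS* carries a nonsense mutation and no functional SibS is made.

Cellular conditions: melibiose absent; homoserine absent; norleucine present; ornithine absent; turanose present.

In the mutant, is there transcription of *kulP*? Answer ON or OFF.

Norleucine is present, so QuvP is inactive.
SibS is non-functional in this strain, so it has no effect.
Required activator SibS is absent, so *lutM* is not transcribed.
So LutM is not produced.
Turanose is present, so DovR is inactive.
Ornithine is absent, so FenC is active.
No repressor is bound and FenC is active, so *sovA* is transcribed.
So SovA is produced and active.
Activator SovA is present, so *kulP* is transcribed.

ON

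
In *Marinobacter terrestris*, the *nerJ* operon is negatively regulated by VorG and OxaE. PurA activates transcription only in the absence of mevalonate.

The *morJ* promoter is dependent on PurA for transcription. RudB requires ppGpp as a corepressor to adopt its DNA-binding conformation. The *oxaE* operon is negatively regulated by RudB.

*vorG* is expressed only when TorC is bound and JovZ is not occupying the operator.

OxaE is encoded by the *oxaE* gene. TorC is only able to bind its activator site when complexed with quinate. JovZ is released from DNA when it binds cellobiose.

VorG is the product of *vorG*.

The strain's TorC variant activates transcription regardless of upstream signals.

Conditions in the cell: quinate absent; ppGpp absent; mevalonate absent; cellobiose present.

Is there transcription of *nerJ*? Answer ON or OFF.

TorC is constitutively active in this strain.
Cellobiose is present, so JovZ is inactive.
No repressor is bound and TorC is active, so *vorG* is transcribed.
So VorG is produced and active.
ppGpp is absent, so RudB is inactive.
With no repressor bound, *oxaE* is transcribed.
So OxaE is produced and active.
With repressor VorG bound, *nerJ* is not transcribed.

OFF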